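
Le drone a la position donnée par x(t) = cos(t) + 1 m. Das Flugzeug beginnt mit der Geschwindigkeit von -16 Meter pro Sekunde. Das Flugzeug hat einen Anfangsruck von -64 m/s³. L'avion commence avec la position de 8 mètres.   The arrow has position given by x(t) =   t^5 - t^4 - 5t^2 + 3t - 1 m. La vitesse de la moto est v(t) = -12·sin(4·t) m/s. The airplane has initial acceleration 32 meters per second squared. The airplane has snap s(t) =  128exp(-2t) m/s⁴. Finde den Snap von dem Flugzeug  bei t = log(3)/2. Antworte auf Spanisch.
Usando s(t) = 128·exp(-2·t) y sustituyendo t = log(3)/2, encontramos s = 128/3.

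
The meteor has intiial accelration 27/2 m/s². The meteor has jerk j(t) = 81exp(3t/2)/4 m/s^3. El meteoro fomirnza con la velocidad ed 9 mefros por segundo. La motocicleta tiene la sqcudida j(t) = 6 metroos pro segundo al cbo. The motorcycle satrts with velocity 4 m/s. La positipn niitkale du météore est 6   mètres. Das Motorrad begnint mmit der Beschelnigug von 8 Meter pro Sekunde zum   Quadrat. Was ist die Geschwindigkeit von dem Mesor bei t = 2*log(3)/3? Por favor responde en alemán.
Wir müssen die Stammfunktion unserer Gleichung für den Ruck j(t) = 81·exp(3·t/2)/4 2-mal finden. Mit ∫j(t)dt und Anwendung von a(0) = 27/2, finden wir a(t) = 27·exp(3·t/2)/2. Das Integral von der Beschleunigung, mit v(0) = 9, ergibt die Geschwindigkeit: v(t) = 9·exp(3·t/2). Wir haben die Geschwindigkeit v(t) = 9·exp(3·t/2). Durch Einsetzen von t = 2*log(3)/3: v(2*log(3)/3) = 27.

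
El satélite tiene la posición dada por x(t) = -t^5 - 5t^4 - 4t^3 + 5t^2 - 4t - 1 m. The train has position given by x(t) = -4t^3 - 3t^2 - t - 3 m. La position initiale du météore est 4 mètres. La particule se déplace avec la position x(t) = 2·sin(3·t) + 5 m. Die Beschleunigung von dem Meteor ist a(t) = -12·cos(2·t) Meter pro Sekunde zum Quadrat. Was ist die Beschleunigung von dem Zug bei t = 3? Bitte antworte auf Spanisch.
Debemos derivar nuestra ecuación de la posición x(t) = -4·t^3 - 3·t^2 - t - 3 2 veces. Tomando d/dt de x(t), encontramos v(t) = -12·t^2 - 6·t - 1. La derivada de la velocidad da la aceleración: a(t) = -24·t - 6. Tenemos la aceleración a(t) = -24·t - 6. Sustituyendo t = 3: a(3) = -78.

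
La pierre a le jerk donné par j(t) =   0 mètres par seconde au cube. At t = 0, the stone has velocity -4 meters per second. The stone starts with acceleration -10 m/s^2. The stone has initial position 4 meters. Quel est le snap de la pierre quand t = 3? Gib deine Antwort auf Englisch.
We must differentiate our jerk equation j(t) = 0 1 time. The derivative of jerk gives snap: s(t) = 0. From the given snap equation s(t) = 0, we substitute t = 3 to get s = 0.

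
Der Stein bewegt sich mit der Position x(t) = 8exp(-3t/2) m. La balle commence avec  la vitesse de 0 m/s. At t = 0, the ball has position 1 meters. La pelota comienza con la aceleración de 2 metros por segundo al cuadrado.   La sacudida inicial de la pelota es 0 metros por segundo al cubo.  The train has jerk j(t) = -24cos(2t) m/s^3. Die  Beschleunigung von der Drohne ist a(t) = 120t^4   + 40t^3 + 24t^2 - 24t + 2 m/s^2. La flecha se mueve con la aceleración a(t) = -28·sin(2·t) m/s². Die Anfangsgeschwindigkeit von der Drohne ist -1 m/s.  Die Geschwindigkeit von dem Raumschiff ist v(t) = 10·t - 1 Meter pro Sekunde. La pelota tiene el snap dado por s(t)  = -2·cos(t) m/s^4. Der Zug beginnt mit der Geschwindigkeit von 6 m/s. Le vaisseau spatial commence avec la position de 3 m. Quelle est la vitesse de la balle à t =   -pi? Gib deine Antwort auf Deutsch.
Um dies zu lösen, müssen wir 3 Stammfunktionen unserer Gleichung für den Snap s(t) = -2·cos(t) finden. Durch Integration von dem Snap und Verwendung der Anfangsbedingung j(0) = 0, erhalten wir j(t) = -2·sin(t). Mit ∫j(t)dt und Anwendung von a(0) = 2, finden wir a(t) = 2·cos(t). Durch Integration von der Beschleunigung und Verwendung der Anfangsbedingung v(0) = 0, erhalten wir v(t) = 2·sin(t). Wir haben die Geschwindigkeit v(t) = 2·sin(t). Durch Einsetzen von t = -pi: v(-pi) = 0.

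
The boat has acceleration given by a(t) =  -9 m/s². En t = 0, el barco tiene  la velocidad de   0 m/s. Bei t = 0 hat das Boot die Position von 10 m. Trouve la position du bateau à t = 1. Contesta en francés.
Nous devons trouver la primitive de notre équation de l'accélération a(t) = -9 2 fois. La primitive de l'accélération, avec v(0) = 0, donne la vitesse: v(t) = -9·t. En intégrant la vitesse et en utilisant la condition initiale x(0) = 10, nous obtenons x(t) = 10 - 9·t^2/2. En utilisant x(t) = 10 - 9·t^2/2 et en substituant t = 1, nous trouvons x = 11/2.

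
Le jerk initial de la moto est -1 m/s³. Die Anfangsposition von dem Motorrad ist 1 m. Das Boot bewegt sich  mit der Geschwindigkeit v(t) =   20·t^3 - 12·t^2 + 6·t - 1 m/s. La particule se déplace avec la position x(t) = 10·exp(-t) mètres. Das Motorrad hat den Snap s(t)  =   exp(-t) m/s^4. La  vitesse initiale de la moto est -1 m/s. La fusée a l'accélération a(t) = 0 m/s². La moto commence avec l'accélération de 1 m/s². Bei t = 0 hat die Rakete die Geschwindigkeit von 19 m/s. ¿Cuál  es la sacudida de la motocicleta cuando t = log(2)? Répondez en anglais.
To find the answer, we compute 1 integral of s(t) = exp(-t). Integrating snap and using the initial condition j(0) = -1, we get j(t) = -exp(-t). Using j(t) = -exp(-t) and substituting t = log(2), we find j = -1/2.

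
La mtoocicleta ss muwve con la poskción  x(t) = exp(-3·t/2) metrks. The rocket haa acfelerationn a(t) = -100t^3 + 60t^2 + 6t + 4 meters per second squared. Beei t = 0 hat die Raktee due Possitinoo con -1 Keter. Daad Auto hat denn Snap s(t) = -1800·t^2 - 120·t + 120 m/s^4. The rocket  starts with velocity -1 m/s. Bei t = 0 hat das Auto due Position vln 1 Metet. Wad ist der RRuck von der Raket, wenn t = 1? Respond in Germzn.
Ausgehend von der Beschleunigung a(t) = -100·t^3 + 60·t^2 + 6·t + 4, nehmen wir 1 Ableitung. Die Ableitung von der Beschleunigung ergibt den Ruck: j(t) = -300·t^2 + 120·t + 6. Aus der Gleichung für den Ruck j(t) = -300·t^2 + 120·t + 6, setzen wir t = 1 ein und erhalten j = -174.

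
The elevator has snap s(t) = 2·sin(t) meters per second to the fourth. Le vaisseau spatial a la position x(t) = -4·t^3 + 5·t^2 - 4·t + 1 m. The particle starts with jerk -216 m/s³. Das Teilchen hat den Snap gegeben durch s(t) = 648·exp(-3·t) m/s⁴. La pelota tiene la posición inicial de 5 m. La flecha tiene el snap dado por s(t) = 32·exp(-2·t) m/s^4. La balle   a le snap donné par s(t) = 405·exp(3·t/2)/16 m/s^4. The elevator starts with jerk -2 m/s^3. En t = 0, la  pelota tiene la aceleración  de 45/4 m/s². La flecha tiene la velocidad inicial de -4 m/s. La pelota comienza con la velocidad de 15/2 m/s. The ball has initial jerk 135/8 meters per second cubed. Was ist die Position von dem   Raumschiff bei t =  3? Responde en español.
Usando x(t) = -4·t^3 + 5·t^2 - 4·t + 1 y sustituyendo t = 3, encontramos x = -74.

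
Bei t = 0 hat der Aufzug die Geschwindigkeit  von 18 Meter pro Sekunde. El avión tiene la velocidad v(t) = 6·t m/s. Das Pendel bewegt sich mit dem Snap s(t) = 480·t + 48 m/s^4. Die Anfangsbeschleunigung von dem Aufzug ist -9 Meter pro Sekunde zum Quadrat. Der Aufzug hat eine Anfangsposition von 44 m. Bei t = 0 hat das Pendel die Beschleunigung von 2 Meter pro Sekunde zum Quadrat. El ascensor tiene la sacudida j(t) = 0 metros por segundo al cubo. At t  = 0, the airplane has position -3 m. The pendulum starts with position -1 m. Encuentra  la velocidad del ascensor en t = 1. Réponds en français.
Pour résoudre ceci, nous devons prendre 2 primitives de notre équation du jerk j(t) = 0. L'intégrale du jerk est l'accélération. En utilisant a(0) = -9, nous obtenons a(t) = -9. En intégrant l'accélération et en utilisant la condition initiale v(0) = 18, nous obtenons v(t) = 18 - 9·t. De l'équation de la vitesse v(t) = 18 - 9·t, nous substituons t = 1 pour obtenir v = 9.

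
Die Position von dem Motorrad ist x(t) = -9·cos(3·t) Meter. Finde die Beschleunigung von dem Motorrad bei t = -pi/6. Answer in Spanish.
Para resolver esto, necesitamos tomar 2 derivadas de nuestra ecuación de la posición x(t) = -9·cos(3·t). La derivada de la posición da la velocidad: v(t) = 27·sin(3·t). Derivando la velocidad, obtenemos la aceleración: a(t) = 81·cos(3·t). Tenemos la aceleración a(t) = 81·cos(3·t). Sustituyendo t = -pi/6: a(-pi/6) = 0.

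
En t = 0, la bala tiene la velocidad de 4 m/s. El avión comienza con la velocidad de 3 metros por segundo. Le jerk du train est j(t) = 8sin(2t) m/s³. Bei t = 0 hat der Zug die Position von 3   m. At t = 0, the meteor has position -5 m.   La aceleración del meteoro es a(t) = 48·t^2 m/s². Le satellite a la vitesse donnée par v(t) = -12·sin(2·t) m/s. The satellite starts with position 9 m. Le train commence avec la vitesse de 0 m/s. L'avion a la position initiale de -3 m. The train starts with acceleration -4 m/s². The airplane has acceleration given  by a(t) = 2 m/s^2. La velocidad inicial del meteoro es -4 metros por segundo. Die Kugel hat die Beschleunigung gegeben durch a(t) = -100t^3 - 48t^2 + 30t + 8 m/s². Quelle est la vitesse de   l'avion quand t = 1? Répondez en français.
En partant de l'accélération a(t) = 2, nous prenons 1 primitive. La primitive de l'accélération, avec v(0) = 3, donne la vitesse: v(t) = 2·t + 3. Nous avons la vitesse v(t) = 2·t + 3. En substituant t = 1: v(1) = 5.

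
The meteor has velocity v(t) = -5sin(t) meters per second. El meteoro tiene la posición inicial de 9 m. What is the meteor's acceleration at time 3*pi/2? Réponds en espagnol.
Debemos derivar nuestra ecuación de la velocidad v(t) = -5·sin(t) 1 vez. Tomando d/dt de v(t), encontramos a(t) = -5·cos(t). Usando a(t) = -5·cos(t) y sustituyendo t = 3*pi/2, encontramos a = 0.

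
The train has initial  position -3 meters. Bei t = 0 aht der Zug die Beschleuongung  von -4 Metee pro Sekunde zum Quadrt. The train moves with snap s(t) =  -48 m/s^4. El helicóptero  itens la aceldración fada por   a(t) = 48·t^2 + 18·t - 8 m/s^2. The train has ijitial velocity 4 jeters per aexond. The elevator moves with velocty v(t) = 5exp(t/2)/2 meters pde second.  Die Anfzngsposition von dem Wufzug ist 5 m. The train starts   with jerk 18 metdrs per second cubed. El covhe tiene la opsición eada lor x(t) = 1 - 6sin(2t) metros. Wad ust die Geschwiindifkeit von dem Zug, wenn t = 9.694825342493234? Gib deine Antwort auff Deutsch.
Wir müssen die Stammfunktion unserer Gleichung für den Snap s(t) = -48 3-mal finden. Die Stammfunktion von dem Snap, mit j(0) = 18, ergibt den Ruck: j(t) = 18 - 48·t. Durch Integration von dem Ruck und Verwendung der Anfangsbedingung a(0) = -4, erhalten wir a(t) = -24·t^2 + 18·t - 4. Mit ∫a(t)dt und Anwendung von v(0) = 4, finden wir v(t) = -8·t^3 + 9·t^2 - 4·t + 4. Aus der Gleichung für die Geschwindigkeit v(t) = -8·t^3 + 9·t^2 - 4·t + 4, setzen wir t = 9.694825342493234 ein und erhalten v = -6478.57758357725.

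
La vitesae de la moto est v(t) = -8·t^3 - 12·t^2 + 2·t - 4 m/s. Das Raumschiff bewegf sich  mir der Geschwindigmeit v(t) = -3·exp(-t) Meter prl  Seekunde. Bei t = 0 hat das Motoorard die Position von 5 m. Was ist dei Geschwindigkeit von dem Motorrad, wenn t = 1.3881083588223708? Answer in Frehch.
De l'équation de la vitesse v(t) = -8·t^3 - 12·t^2 + 2·t - 4, nous substituons t = 1.3881083588223708 pour obtenir v = -45.7432762324312.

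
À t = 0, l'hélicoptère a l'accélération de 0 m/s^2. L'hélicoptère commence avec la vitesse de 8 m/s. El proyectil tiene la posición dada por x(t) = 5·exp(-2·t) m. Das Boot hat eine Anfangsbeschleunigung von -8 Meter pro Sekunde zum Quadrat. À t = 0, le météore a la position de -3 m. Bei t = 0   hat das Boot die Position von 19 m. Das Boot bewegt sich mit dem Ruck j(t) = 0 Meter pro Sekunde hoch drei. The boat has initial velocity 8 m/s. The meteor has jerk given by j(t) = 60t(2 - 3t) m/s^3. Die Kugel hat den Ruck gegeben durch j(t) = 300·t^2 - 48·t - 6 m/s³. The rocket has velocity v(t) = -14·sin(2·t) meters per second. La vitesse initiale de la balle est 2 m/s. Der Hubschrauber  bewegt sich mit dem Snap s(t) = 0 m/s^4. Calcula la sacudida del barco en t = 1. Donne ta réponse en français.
Nous avons le jerk j(t) = 0. En substituant t = 1: j(1) = 0.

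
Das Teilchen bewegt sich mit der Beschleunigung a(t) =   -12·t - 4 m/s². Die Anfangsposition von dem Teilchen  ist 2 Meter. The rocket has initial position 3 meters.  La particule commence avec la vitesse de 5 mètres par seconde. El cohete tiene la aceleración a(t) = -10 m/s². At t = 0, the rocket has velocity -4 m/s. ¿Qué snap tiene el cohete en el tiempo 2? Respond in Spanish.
Debemos derivar nuestra ecuación de la aceleración a(t) = -10 2 veces. La derivada de la aceleración da la sacudida: j(t) = 0. La derivada de la sacudida da el snap: s(t) = 0. Usando s(t) = 0 y sustituyendo t = 2, encontramos s = 0.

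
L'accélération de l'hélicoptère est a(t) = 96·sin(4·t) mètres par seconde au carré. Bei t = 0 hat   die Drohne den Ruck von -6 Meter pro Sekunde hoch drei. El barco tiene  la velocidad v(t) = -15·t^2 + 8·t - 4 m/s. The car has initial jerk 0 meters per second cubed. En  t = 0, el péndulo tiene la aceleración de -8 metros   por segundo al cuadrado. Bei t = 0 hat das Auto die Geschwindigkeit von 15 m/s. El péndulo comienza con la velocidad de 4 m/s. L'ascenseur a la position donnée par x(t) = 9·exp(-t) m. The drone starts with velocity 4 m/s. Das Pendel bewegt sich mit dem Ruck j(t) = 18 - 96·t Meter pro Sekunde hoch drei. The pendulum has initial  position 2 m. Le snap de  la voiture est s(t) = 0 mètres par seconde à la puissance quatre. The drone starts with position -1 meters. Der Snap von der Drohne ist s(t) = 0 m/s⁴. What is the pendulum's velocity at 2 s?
We need to integrate our jerk equation j(t) = 18 - 96·t 2 times. Integrating jerk and using the initial condition a(0) = -8, we get a(t) = -48·t^2 + 18·t - 8. Taking ∫a(t)dt and applying v(0) = 4, we find v(t) = -16·t^3 + 9·t^2 - 8·t + 4. From the given velocity equation v(t) = -16·t^3 + 9·t^2 - 8·t + 4, we substitute t = 2 to get v = -104.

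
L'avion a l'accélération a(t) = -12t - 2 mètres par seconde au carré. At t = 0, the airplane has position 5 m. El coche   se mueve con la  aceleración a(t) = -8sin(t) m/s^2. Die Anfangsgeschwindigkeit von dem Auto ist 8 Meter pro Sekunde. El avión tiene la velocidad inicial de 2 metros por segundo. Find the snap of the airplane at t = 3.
Starting from acceleration a(t) = -12·t - 2, we take 2 derivatives. Taking d/dt of a(t), we find j(t) = -12. The derivative of jerk gives snap: s(t) = 0. We have snap s(t) = 0. Substituting t = 3: s(3) = 0.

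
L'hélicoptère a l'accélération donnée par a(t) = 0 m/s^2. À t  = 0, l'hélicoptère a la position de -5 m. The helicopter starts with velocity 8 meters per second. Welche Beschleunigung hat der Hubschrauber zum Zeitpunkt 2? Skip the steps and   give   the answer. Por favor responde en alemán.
Die Beschleunigung bei t = 2 ist a = 0.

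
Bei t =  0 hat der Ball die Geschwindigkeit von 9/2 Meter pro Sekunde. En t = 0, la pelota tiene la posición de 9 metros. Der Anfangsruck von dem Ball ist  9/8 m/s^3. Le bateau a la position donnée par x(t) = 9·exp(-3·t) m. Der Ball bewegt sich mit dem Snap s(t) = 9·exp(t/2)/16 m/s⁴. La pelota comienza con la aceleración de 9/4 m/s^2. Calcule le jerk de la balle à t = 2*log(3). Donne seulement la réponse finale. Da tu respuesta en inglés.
The jerk at t = 2*log(3) is j = 27/8.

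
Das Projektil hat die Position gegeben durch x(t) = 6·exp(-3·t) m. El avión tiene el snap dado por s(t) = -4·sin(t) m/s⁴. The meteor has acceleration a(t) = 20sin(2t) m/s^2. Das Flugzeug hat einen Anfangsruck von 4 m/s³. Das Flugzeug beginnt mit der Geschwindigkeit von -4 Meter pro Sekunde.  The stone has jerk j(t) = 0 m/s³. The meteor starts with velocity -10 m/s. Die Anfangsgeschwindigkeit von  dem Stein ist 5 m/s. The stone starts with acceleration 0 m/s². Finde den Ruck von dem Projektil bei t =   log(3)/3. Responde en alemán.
Wir müssen unsere Gleichung für die Position x(t) = 6·exp(-3·t) 3-mal ableiten. Durch Ableiten von der Position erhalten wir die Geschwindigkeit: v(t) = -18·exp(-3·t). Mit d/dt von v(t) finden wir a(t) = 54·exp(-3·t). Die Ableitung von der Beschleunigung ergibt den Ruck: j(t) = -162·exp(-3·t). Mit j(t) = -162·exp(-3·t) und Einsetzen von t = log(3)/3, finden wir j = -54.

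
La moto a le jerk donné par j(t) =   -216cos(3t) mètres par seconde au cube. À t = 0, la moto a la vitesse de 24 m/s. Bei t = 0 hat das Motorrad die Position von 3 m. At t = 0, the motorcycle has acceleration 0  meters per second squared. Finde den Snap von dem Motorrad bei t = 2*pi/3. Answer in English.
To solve this, we need to take 1 derivative of our jerk equation j(t) = -216·cos(3·t). The derivative of jerk gives snap: s(t) = 648·sin(3·t). From the given snap equation s(t) = 648·sin(3·t), we substitute t = 2*pi/3 to get s = 0.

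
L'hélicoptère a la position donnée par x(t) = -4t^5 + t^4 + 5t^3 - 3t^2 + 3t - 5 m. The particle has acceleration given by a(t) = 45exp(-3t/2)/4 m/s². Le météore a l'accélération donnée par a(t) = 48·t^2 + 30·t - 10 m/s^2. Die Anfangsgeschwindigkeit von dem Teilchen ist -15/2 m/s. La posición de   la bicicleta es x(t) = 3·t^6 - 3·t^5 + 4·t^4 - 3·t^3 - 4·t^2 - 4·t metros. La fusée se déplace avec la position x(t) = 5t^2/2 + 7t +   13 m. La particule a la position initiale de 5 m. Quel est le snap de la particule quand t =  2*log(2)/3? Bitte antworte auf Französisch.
Pour résoudre ceci, nous devons prendre 2 dérivées de notre équation de l'accélération a(t) = 45·exp(-3·t/2)/4. En dérivant l'accélération, nous obtenons le jerk: j(t) = -135·exp(-3·t/2)/8. En dérivant le jerk, nous obtenons le snap: s(t) = 405·exp(-3·t/2)/16. Nous avons le snap s(t) = 405·exp(-3·t/2)/16. En substituant t = 2*log(2)/3: s(2*log(2)/3) = 405/32.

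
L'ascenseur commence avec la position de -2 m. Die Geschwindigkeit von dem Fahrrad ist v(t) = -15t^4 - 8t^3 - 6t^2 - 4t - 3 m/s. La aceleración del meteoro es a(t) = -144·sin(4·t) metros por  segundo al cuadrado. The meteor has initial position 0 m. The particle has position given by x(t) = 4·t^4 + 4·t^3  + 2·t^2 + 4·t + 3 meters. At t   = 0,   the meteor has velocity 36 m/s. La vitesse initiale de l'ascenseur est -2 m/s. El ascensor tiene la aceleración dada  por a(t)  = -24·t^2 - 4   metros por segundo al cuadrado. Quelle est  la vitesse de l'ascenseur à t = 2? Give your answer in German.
Ausgehend von der Beschleunigung a(t) = -24·t^2 - 4, nehmen wir 1 Integral. Durch Integration von der Beschleunigung und Verwendung der Anfangsbedingung v(0) = -2, erhalten wir v(t) = -8·t^3 - 4·t - 2. Wir haben die Geschwindigkeit v(t) = -8·t^3 - 4·t - 2. Durch Einsetzen von t = 2: v(2) = -74.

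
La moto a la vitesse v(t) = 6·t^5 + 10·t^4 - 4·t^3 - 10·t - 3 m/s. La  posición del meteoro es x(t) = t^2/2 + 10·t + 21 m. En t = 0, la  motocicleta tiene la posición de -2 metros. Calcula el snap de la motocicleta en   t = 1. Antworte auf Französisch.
En partant de la vitesse v(t) = 6·t^5 + 10·t^4 - 4·t^3 - 10·t - 3, nous prenons 3 dérivées. En prenant d/dt de v(t), nous trouvons a(t) = 30·t^4 + 40·t^3 - 12·t^2 - 10. En prenant d/dt de a(t), nous trouvons j(t) = 120·t^3 + 120·t^2 - 24·t. En dérivant le jerk, nous obtenons le snap: s(t) = 360·t^2 + 240·t - 24. En utilisant s(t) = 360·t^2 + 240·t - 24 et en substituant t = 1, nous trouvons s = 576.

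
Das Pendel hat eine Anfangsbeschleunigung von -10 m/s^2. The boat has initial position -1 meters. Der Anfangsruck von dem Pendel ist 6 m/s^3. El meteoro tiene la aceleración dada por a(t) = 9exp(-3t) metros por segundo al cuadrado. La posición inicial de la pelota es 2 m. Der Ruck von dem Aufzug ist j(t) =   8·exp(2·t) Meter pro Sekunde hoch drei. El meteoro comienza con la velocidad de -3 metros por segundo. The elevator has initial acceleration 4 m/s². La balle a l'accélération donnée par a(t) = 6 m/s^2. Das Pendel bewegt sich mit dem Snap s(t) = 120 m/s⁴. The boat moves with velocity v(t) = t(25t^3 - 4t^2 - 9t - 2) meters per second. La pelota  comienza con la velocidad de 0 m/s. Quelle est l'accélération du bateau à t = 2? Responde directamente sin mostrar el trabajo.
a(2) = 714.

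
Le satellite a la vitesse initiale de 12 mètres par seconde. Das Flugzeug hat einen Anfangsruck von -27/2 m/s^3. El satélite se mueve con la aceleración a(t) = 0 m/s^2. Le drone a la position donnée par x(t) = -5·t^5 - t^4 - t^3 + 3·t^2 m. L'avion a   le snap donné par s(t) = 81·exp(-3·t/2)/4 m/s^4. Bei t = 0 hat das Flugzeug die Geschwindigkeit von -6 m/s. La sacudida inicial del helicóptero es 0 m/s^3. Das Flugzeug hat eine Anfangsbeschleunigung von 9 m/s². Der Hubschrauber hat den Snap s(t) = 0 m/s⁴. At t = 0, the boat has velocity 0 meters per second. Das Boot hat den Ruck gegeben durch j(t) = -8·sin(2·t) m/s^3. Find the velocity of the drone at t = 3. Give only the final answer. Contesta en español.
En t = 3, v = -2142.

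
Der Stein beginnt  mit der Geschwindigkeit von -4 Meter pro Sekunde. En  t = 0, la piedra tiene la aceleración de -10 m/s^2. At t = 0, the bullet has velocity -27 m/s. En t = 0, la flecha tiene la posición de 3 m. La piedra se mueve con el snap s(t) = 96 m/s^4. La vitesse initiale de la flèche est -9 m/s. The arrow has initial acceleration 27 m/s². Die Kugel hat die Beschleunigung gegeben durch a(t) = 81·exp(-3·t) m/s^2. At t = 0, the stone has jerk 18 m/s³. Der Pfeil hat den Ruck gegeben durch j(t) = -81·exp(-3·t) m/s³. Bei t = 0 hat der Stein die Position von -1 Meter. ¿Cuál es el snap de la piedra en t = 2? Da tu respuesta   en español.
Tenemos el snap s(t) = 96. Sustituyendo t = 2: s(2) = 96.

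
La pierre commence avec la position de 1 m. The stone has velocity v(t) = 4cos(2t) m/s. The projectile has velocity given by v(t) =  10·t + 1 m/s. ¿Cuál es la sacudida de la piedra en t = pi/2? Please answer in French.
Nous devons dériver notre équation de la vitesse v(t) = 4·cos(2·t) 2 fois. La dérivée de la vitesse donne l'accélération: a(t) = -8·sin(2·t). En dérivant l'accélération, nous obtenons le jerk: j(t) = -16·cos(2·t). Nous avons le jerk j(t) = -16·cos(2·t). En substituant t = pi/2: j(pi/2) = 16.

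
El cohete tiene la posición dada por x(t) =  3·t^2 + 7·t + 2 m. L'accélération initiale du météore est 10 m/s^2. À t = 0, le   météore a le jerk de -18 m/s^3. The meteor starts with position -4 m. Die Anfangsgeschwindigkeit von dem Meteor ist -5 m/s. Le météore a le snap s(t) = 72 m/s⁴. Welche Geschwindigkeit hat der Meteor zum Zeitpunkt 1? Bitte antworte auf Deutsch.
Wir müssen unsere Gleichung für den Snap s(t) = 72 3-mal integrieren. Die Stammfunktion von dem Snap, mit j(0) = -18, ergibt den Ruck: j(t) = 72·t - 18. Die Stammfunktion von dem Ruck, mit a(0) = 10, ergibt die Beschleunigung: a(t) = 36·t^2 - 18·t + 10. Die Stammfunktion von der Beschleunigung ist die Geschwindigkeit. Mit v(0) = -5 erhalten wir v(t) = 12·t^3 - 9·t^2 + 10·t - 5. Mit v(t) = 12·t^3 - 9·t^2 + 10·t - 5 und Einsetzen von t = 1, finden wir v = 8.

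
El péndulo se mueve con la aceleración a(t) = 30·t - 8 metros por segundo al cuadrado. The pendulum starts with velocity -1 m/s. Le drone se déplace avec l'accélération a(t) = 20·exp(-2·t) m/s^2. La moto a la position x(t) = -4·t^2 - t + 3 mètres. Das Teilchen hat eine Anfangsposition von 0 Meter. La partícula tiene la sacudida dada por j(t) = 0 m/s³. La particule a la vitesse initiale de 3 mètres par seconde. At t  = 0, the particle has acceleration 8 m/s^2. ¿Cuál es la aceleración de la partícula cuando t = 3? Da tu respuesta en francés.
Pour résoudre ceci, nous devons prendre 1 primitive de notre équation du jerk j(t) = 0. En prenant ∫j(t)dt et en appliquant a(0) = 8, nous trouvons a(t) = 8. Nous avons l'accélération a(t) = 8. En substituant t = 3: a(3) = 8.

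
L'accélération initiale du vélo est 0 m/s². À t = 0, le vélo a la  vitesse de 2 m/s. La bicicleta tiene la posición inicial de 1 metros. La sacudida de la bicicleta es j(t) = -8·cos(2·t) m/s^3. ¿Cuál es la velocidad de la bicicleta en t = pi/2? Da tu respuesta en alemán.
Um dies zu lösen, müssen wir 2 Stammfunktionen unserer Gleichung für den Ruck j(t) = -8·cos(2·t) finden. Das Integral von dem Ruck, mit a(0) = 0, ergibt die Beschleunigung: a(t) = -4·sin(2·t). Durch Integration von der Beschleunigung und Verwendung der Anfangsbedingung v(0) = 2, erhalten wir v(t) = 2·cos(2·t). Aus der Gleichung für die Geschwindigkeit v(t) = 2·cos(2·t), setzen wir t = pi/2 ein und erhalten v = -2.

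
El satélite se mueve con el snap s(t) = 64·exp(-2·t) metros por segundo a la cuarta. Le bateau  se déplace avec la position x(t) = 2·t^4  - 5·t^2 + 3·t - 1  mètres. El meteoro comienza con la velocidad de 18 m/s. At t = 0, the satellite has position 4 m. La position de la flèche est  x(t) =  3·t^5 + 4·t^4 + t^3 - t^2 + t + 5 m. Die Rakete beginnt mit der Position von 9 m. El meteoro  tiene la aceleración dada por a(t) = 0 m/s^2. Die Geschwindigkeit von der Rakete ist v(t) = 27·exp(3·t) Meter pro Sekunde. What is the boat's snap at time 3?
Starting from position x(t) = 2·t^4 - 5·t^2 + 3·t - 1, we take 4 derivatives. Differentiating position, we get velocity: v(t) = 8·t^3 - 10·t + 3. Differentiating velocity, we get acceleration: a(t) = 24·t^2 - 10. Differentiating acceleration, we get jerk: j(t) = 48·t. Taking d/dt of j(t), we find s(t) = 48. We have snap s(t) = 48. Substituting t = 3: s(3) = 48.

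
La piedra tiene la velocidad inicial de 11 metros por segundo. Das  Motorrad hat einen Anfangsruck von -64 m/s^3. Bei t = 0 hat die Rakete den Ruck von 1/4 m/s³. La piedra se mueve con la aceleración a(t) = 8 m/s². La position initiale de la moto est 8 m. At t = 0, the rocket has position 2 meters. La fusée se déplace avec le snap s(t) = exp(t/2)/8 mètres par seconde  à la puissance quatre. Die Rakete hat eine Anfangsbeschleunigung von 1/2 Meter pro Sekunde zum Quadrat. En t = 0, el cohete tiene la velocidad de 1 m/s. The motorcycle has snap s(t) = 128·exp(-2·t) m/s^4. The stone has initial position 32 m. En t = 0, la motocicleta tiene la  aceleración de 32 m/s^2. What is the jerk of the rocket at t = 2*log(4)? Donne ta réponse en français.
Nous devons trouver l'intégrale de notre équation du snap s(t) = exp(t/2)/8 1 fois. En intégrant le snap et en utilisant la condition initiale j(0) = 1/4, nous obtenons j(t) = exp(t/2)/4. Nous avons le jerk j(t) = exp(t/2)/4. En substituant t = 2*log(4): j(2*log(4)) = 1.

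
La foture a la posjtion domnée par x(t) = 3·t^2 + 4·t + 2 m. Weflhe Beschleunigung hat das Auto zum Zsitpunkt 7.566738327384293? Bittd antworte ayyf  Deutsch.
Ausgehend von der Position x(t) = 3·t^2 + 4·t + 2, nehmen wir 2 Ableitungen. Mit d/dt von x(t) finden wir v(t) = 6·t + 4. Die Ableitung von der Geschwindigkeit ergibt die Beschleunigung: a(t) = 6. Mit a(t) = 6 und Einsetzen von t = 7.566738327384293, finden wir a = 6.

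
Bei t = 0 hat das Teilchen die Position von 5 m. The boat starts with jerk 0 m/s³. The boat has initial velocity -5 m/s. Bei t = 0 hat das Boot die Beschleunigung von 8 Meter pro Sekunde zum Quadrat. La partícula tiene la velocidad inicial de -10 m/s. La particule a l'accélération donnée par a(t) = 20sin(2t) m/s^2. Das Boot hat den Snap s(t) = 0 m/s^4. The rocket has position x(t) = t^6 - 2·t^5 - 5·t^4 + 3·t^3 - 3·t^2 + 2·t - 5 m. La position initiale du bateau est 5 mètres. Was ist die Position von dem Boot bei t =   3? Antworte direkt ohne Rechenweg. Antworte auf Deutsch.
Die Position bei t = 3 ist x = 26.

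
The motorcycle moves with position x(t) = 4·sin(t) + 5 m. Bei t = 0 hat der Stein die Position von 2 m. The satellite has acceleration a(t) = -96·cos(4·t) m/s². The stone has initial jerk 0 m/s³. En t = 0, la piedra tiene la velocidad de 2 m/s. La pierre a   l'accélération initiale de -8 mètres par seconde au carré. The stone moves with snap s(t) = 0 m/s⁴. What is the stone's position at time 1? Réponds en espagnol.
Necesitamos integrar nuestra ecuación del snap s(t) = 0 4 veces. La antiderivada del snap, con j(0) = 0, da la sacudida: j(t) = 0. Integrando la sacudida y usando la condición inicial a(0) = -8, obtenemos a(t) = -8. Integrando la aceleración y usando la condición inicial v(0) = 2, obtenemos v(t) = 2 - 8·t. La integral de la velocidad es la posición. Usando x(0) = 2, obtenemos x(t) = -4·t^2 + 2·t + 2. Tenemos la posición x(t) = -4·t^2 + 2·t + 2. Sustituyendo t = 1: x(1) = 0.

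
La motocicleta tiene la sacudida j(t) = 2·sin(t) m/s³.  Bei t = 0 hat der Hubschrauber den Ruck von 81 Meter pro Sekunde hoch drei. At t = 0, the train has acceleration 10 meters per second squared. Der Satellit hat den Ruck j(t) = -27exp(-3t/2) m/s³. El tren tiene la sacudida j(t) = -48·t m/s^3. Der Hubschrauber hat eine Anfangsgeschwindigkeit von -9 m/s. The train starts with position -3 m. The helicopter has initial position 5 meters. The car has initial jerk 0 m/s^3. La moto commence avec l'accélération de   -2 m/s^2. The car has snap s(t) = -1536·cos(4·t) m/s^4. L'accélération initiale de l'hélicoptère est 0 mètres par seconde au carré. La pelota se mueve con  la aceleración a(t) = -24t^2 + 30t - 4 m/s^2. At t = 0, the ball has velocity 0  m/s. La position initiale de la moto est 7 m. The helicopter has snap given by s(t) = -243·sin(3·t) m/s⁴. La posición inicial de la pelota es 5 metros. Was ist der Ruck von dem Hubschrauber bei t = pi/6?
Wir müssen unsere Gleichung für den Snap s(t) = -243·sin(3·t) 1-mal integrieren. Die Stammfunktion von dem Snap ist der Ruck. Mit j(0) = 81 erhalten wir j(t) = 81·cos(3·t). Aus der Gleichung für den Ruck j(t) = 81·cos(3·t), setzen wir t = pi/6 ein und erhalten j = 0.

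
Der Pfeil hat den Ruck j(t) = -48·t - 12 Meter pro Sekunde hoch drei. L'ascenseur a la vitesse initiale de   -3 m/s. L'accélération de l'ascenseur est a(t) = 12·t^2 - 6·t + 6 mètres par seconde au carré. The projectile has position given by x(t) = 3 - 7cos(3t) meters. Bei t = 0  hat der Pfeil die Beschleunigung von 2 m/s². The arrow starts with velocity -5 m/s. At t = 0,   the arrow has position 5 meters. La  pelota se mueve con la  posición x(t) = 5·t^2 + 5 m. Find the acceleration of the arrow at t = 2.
To solve this, we need to take 1 antiderivative of our jerk equation j(t) = -48·t - 12. Taking ∫j(t)dt and applying a(0) = 2, we find a(t) = -24·t^2 - 12·t + 2. Using a(t) = -24·t^2 - 12·t + 2 and substituting t = 2, we find a = -118.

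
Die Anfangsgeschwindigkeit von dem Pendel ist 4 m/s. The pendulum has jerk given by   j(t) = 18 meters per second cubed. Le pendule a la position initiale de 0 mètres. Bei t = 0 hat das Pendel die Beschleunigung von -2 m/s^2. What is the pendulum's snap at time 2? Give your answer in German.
Um dies zu lösen, müssen wir 1 Ableitung unserer Gleichung für den Ruck j(t) = 18 nehmen. Durch Ableiten von dem Ruck erhalten wir den Snap: s(t) = 0. Mit s(t) = 0 und Einsetzen von t = 2, finden wir s = 0.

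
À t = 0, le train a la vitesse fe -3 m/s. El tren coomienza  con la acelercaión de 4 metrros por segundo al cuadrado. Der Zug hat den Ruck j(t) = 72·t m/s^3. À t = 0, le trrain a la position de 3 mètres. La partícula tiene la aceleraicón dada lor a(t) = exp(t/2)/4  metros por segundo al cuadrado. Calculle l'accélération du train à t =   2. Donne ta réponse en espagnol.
Necesitamos integrar nuestra ecuación de la sacudida j(t) = 72·t 1 vez. La integral de la sacudida, con a(0) = 4, da la aceleración: a(t) = 36·t^2 + 4. De la ecuación de la aceleración a(t) = 36·t^2 + 4, sustituimos t = 2 para obtener a = 148.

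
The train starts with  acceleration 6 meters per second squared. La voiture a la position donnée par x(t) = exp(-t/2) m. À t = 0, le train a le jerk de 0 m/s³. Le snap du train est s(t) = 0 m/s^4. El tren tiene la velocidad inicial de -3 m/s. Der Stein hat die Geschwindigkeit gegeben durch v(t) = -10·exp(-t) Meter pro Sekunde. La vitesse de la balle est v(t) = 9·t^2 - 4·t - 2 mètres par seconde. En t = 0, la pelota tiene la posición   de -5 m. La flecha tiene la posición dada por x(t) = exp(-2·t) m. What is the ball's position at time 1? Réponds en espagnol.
Necesitamos integrar nuestra ecuación de la velocidad v(t) = 9·t^2 - 4·t - 2 1 vez. Tomando ∫v(t)dt y aplicando x(0) = -5, encontramos x(t) = 3·t^3 - 2·t^2 - 2·t - 5. De la ecuación de la posición x(t) = 3·t^3 - 2·t^2 - 2·t - 5, sustituimos t = 1 para obtener x = -6.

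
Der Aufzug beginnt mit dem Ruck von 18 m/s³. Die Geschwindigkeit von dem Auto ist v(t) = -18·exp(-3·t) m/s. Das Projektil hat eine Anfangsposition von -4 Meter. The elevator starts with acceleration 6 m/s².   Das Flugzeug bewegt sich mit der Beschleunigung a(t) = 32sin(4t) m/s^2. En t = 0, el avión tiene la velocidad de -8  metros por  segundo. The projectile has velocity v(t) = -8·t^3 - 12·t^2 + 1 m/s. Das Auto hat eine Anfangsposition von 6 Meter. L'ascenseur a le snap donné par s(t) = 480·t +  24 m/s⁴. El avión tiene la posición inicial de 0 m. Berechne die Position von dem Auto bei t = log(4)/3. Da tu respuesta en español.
Necesitamos integrar nuestra ecuación de la velocidad v(t) = -18·exp(-3·t) 1 vez. La integral de la velocidad es la posición. Usando x(0) = 6, obtenemos x(t) = 6·exp(-3·t). De la ecuación de la posición x(t) = 6·exp(-3·t), sustituimos t = log(4)/3 para obtener x = 3/2.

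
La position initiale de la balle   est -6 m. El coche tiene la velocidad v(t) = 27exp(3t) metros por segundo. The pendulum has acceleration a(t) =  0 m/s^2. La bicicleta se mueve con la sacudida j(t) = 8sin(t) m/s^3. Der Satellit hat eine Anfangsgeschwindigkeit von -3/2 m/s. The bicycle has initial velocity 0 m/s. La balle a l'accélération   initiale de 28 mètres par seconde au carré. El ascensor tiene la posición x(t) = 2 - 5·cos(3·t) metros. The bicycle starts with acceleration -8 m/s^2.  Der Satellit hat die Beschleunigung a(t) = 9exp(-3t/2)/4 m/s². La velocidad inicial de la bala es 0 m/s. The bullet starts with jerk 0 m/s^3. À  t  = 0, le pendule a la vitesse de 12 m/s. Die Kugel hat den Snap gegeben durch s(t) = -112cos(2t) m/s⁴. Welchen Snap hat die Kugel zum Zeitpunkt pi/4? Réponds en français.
Nous avons le snap s(t) = -112·cos(2·t). En substituant t = pi/4: s(pi/4) = 0.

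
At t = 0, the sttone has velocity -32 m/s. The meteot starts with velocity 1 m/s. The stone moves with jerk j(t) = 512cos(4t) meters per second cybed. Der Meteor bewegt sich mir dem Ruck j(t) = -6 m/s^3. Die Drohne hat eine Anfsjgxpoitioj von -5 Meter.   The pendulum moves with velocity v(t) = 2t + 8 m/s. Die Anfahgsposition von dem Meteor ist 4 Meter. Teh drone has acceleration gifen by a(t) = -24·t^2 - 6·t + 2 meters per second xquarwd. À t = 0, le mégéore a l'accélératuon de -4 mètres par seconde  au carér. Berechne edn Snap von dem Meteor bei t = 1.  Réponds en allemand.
Ausgehend von dem Ruck j(t) = -6, nehmen wir 1 Ableitung. Die Ableitung von dem Ruck ergibt den Snap: s(t) = 0. Wir haben den Snap s(t) = 0. Durch Einsetzen von t = 1: s(1) = 0.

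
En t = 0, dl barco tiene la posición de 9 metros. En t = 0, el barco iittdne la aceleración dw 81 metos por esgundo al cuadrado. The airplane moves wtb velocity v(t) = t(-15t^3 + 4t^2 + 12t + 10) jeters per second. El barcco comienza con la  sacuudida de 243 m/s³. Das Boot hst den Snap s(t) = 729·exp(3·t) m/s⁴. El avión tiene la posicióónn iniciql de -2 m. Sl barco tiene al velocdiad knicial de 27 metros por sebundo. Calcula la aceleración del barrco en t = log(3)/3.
Para resolver esto, necesitamos tomar 2 integrales de nuestra ecuación del snap s(t) = 729·exp(3·t). La antiderivada del snap es la sacudida. Usando j(0) = 243, obtenemos j(t) = 243·exp(3·t). Tomando ∫j(t)dt y aplicando a(0) = 81, encontramos a(t) = 81·exp(3·t). De la ecuación de la aceleración a(t) = 81·exp(3·t), sustituimos t = log(3)/3 para obtener a = 243.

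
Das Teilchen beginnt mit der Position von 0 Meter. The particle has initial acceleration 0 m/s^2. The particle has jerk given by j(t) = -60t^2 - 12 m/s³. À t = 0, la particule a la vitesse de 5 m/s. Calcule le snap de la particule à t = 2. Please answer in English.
Starting from jerk j(t) = -60·t^2 - 12, we take 1 derivative. Taking d/dt of j(t), we find s(t) = -120·t. From the given snap equation s(t) = -120·t, we substitute t = 2 to get s = -240.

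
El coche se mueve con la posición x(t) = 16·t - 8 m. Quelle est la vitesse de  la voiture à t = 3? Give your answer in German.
Wir müssen unsere Gleichung für die Position x(t) = 16·t - 8 1-mal ableiten. Durch Ableiten von der Position erhalten wir die Geschwindigkeit: v(t) = 16. Wir haben die Geschwindigkeit v(t) = 16. Durch Einsetzen von t = 3: v(3) = 16.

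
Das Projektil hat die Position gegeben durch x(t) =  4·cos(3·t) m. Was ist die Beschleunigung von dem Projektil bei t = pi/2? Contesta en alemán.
Um dies zu lösen, müssen wir 2 Ableitungen unserer Gleichung für die Position x(t) = 4·cos(3·t) nehmen. Mit d/dt von x(t) finden wir v(t) = -12·sin(3·t). Die Ableitung von der Geschwindigkeit ergibt die Beschleunigung: a(t) = -36·cos(3·t). Wir haben die Beschleunigung a(t) = -36·cos(3·t). Durch Einsetzen von t = pi/2: a(pi/2) = 0.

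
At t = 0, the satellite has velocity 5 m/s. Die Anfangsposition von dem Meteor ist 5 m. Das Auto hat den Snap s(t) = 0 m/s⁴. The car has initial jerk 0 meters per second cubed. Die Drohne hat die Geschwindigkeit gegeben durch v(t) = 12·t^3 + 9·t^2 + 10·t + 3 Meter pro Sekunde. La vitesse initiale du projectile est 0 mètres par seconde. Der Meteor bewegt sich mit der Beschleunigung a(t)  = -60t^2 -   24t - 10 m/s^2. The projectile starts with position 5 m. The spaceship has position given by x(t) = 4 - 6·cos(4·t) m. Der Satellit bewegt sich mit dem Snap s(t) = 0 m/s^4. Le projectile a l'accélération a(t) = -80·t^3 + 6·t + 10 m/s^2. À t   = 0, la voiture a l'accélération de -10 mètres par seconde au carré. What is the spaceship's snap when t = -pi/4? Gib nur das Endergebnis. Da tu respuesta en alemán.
Der Snap bei t = -pi/4 ist s = 1536.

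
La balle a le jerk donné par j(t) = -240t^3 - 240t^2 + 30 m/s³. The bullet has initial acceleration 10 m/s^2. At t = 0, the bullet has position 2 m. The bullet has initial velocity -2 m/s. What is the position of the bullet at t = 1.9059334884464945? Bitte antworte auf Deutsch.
Ausgehend von dem Ruck j(t) = -240·t^3 - 240·t^2 + 30, nehmen wir 3 Integrale. Die Stammfunktion von dem Ruck, mit a(0) = 10, ergibt die Beschleunigung: a(t) = -60·t^4 - 80·t^3 + 30·t + 10. Durch Integration von der Beschleunigung und Verwendung der Anfangsbedingung v(0) = -2, erhalten wir v(t) = -12·t^5 - 20·t^4 + 15·t^2 + 10·t - 2. Mit ∫v(t)dt und Anwendung von x(0) = 2, finden wir x(t) = -2·t^6 - 4·t^5 + 5·t^3 + 5·t^2 - 2·t + 2. Wir haben die Position x(t) = -2·t^6 - 4·t^5 + 5·t^3 + 5·t^2 - 2·t + 2. Durch Einsetzen von t = 1.9059334884464945: x(1.9059334884464945) = -145.500429924845.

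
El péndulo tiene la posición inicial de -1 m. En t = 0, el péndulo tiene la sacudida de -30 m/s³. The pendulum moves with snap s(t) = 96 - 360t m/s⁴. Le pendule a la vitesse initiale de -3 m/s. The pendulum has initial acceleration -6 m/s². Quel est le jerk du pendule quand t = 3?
En partant du snap s(t) = 96 - 360·t, nous prenons 1 intégrale. La primitive du snap est le jerk. En utilisant j(0) = -30, nous obtenons j(t) = -180·t^2 + 96·t - 30. De l'équation du jerk j(t) = -180·t^2 + 96·t - 30, nous substituons t = 3 pour obtenir j = -1362.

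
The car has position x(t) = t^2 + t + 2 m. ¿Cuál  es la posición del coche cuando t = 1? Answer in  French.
Nous avons la position x(t) = t^2 + t + 2. En substituant t = 1: x(1) = 4.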